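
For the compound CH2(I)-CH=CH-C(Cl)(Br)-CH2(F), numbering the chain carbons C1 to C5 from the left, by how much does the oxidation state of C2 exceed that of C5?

0

C2: 3C, 1H → 0 − 1 = -1
C5: 1C, 2H, 1F → 0 − 2 + 1 = -1
Difference: -1 − (-1) = 0.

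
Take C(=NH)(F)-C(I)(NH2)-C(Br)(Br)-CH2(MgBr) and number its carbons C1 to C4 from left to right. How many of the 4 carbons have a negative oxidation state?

Assign +1 per bond to O/N/halogen, −1 per bond to H or an electropositive element, and 0 per bond to carbon. Tallying each carbon:
C1: 1C, 2N, 1F → 0 + 2 + 1 = +3
C2: 2C, 1N, 1I → 0 + 1 + 1 = +2
C3: 2C, 2Br → 0 + 2 = +2
C4: 1C, 2H, 1Mg → 0 − 2 − 1 = -3
1 carbon (C4) meets the condition.

1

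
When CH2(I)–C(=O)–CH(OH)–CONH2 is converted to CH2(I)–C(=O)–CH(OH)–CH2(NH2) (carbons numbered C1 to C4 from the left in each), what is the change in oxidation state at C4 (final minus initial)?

Before: C4 has 1 bond to C, 2 bonds to O, 1 bond to N → oxidation state +3.
After: C4 has 1 bond to C, 2 bonds to H, 1 bond to N → oxidation state -1.
Δ = -1 − (+3) = -4, so this is a reduction at C4.

-4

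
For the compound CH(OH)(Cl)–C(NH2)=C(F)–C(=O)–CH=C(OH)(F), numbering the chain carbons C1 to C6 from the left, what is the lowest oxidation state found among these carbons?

-1

Assign +1 per bond to O/N/halogen, −1 per bond to H or an electropositive element, and 0 per bond to carbon. Tallying each carbon:
C1: 1C, 1H, 1O, 1Cl → 0 − 1 + 1 + 1 = +1
C2: 3C, 1N → 0 + 1 = +1
C3: 3C, 1F → 0 + 1 = +1
C4: 2C, 2O → 0 + 2 = +2
C5: 3C, 1H → 0 − 1 = -1
C6: 2C, 1O, 1F → 0 + 1 + 1 = +2
The lowest value is -1.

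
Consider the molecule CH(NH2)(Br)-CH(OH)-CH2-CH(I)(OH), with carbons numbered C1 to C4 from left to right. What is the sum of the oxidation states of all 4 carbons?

Bonds to more-electronegative neighbours contribute +1 each, bonds to H or metals contribute −1 each, and C–C bonds contribute 0. Tallying each carbon:
C1: 1C, 1H, 1N, 1Br → 0 − 1 + 1 + 1 = +1
C2: 2C, 1H, 1O → 0 − 1 + 1 = 0
C3: 2C, 2H → 0 − 2 = -2
C4: 1C, 1H, 1O, 1I → 0 − 1 + 1 + 1 = +1
Sum = +1 + 0 − 2 + 1 = 0.

0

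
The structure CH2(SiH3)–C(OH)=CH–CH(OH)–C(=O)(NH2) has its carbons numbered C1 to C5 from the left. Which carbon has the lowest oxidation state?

C1

Tallying each carbon's bonds:
C1: 1C, 2H, 1Si → 0 − 2 − 1 = -3
C2: 3C, 1O → 0 + 1 = +1
C3: 3C, 1H → 0 − 1 = -1
C4: 2C, 1H, 1O → 0 − 1 + 1 = 0
C5: 1C, 2O, 1N → 0 + 2 + 1 = +3
The most reduced carbon is C1 at -3.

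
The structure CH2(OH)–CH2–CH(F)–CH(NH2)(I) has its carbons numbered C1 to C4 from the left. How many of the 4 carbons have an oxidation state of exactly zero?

Bonds to more-electronegative neighbours contribute +1 each, bonds to H or metals contribute −1 each, and C–C bonds contribute 0. Tallying each carbon:
C1: 1C, 2H, 1O → 0 − 2 + 1 = -1
C2: 2C, 2H → 0 − 2 = -2
C3: 2C, 1H, 1F → 0 − 1 + 1 = 0
C4: 1C, 1H, 1N, 1I → 0 − 1 + 1 + 1 = +1
1 carbon (C3) meets the condition.

1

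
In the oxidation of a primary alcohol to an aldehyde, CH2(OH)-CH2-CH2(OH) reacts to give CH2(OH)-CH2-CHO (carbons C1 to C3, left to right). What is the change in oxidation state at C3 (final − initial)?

Before: C3 has 1 bond to C, 2 bonds to H, 1 bond to O → oxidation state -1.
After: C3 has 1 bond to C, 1 bond to H, 2 bonds to O → oxidation state +1.
Δ = +1 − (-1) = +2, so this is an oxidation at C3.

+2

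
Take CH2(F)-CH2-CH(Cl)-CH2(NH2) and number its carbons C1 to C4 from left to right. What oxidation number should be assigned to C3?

0

C3 has one bond to C (0), one bond to C (0), one bond to Cl (+1), one bond to H (-1).
Oxidation state = 0 + 0 + 1 − 1 = 0.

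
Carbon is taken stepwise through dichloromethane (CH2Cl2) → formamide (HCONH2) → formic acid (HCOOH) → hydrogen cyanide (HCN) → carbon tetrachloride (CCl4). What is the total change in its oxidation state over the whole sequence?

Carbon oxidation states along the series — dichloromethane: 0, formamide: +2, formic acid: +2, hydrogen cyanide: +2, carbon tetrachloride: +4.
Net change = +4 − (0) = +4.

+4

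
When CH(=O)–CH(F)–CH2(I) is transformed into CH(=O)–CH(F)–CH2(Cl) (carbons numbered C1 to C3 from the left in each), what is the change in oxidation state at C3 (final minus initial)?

0

Before: C3 has 1 bond to C, 2 bonds to H, 1 bond to I → oxidation state -1.
After: C3 has 1 bond to C, 2 bonds to H, 1 bond to Cl → oxidation state -1.
Δ = -1 − (-1) = 0, so no net redox change at C3.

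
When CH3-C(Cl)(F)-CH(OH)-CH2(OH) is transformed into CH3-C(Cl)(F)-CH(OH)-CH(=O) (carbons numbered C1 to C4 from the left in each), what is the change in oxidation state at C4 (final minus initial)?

Before: C4 has 1 bond to C, 2 bonds to H, 1 bond to O → oxidation state -1.
After: C4 has 1 bond to C, 1 bond to H, 2 bonds to O → oxidation state +1.
Δ = +1 − (-1) = +2, so this is an oxidation at C4.

+2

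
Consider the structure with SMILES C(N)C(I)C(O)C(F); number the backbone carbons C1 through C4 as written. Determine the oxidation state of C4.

C4 has one bond to C (0), one bond to H (-1), one bond to H (-1), one bond to F (+1).
Oxidation state = 0 − 1 − 1 + 1 = -1.

-1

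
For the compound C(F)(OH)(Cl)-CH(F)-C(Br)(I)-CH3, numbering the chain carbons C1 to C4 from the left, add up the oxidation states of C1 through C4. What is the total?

+2

Tallying each carbon's bonds:
C1: 1C, 1O, 1F, 1Cl → 0 + 1 + 1 + 1 = +3
C2: 2C, 1H, 1F → 0 − 1 + 1 = 0
C3: 2C, 1Br, 1I → 0 + 1 + 1 = +2
C4: 1C, 3H → 0 − 3 = -3
Sum = +3 + 0 + 2 − 3 = +2.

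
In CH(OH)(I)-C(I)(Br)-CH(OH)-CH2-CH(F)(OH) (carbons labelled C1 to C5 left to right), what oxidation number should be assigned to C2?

C2 has one bond to C (0), one bond to C (0), one bond to I (+1), one bond to Br (+1).
Oxidation state = 0 + 0 + 1 + 1 = +2.

+2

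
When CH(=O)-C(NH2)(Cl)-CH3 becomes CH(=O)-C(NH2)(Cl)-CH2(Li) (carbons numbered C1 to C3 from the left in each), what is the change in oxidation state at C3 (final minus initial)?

0

Before: C3 has 1 bond to C, 3 bonds to H → oxidation state -3.
After: C3 has 1 bond to C, 2 bonds to H, 1 bond to Li → oxidation state -3.
Δ = -3 − (-3) = 0, so no net redox change at C3.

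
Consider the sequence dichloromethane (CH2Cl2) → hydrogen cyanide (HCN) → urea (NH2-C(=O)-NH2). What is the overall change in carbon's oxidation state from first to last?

Carbon oxidation states along the series — dichloromethane: 0, hydrogen cyanide: +2, urea: +4.
Net change = +4 − (0) = +4.

+4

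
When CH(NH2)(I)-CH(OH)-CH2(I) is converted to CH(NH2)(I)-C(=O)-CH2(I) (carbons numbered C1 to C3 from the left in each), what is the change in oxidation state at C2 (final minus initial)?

+2

Before: C2 has 2 bonds to C, 1 bond to H, 1 bond to O → oxidation state 0.
After: C2 has 2 bonds to C, 2 bonds to O → oxidation state +2.
Δ = +2 − (0) = +2, so this is an oxidation at C2.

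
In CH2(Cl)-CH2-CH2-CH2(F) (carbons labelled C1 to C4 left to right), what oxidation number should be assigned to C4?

C4 has one bond to C (0), one bond to H (-1), one bond to F (+1), one bond to H (-1).
Oxidation state = 0 − 1 + 1 − 1 = -1.

-1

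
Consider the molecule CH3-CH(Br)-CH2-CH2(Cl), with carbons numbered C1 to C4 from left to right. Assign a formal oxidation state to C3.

Bonds to more-electronegative neighbours contribute +1 each, bonds to H or metals contribute −1 each, and C–C bonds contribute 0.
C3 has one bond to C (0), one bond to C (0), one bond to H (-1), one bond to H (-1).
Oxidation state = 0 + 0 − 1 − 1 = -2.

-2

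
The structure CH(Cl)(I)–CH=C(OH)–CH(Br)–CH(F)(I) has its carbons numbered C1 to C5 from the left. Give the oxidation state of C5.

C5 has one bond to C (0), one bond to F (+1), one bond to I (+1), one bond to H (-1).
Oxidation state = 0 + 1 + 1 − 1 = +1.

+1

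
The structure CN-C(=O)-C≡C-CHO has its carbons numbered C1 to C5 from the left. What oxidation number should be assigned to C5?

C5 has one bond to C (0), one bond to H (-1), a double bond to O (2×+1 = +2).
Oxidation state = 0 − 1 + 2 = +1.

+1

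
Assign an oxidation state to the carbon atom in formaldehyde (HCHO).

0

Each bond to a more electronegative atom (O, N, halogen) counts +1, each bond to a less electronegative atom (H, metal, B, Si) counts −1, and each C–C bond counts 0.
The carbon has one bond to H (-1), one bond to H (-1), a double bond to O (2×+1 = +2).
Oxidation state = -1 − 1 + 2 = 0.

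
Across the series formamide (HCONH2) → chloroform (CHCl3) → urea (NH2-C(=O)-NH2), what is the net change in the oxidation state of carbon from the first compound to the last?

Carbon oxidation states along the series — formamide: +2, chloroform: +2, urea: +4.
Net change = +4 − (+2) = +2.

+2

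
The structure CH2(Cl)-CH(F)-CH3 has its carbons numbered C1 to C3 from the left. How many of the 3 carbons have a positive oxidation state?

Bonds to more-electronegative neighbours contribute +1 each, bonds to H or metals contribute −1 each, and C–C bonds contribute 0. Tallying each carbon:
C1: 1C, 2H, 1Cl → 0 − 2 + 1 = -1
C2: 2C, 1H, 1F → 0 − 1 + 1 = 0
C3: 1C, 3H → 0 − 3 = -3
0 carbons meet the condition.

0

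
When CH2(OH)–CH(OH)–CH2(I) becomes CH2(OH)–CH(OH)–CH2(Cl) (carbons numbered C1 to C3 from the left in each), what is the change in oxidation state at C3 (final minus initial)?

0

Before: C3 has 1 bond to C, 2 bonds to H, 1 bond to I → oxidation state -1.
After: C3 has 1 bond to C, 2 bonds to H, 1 bond to Cl → oxidation state -1.
Δ = -1 − (-1) = 0, so no net redox change at C3.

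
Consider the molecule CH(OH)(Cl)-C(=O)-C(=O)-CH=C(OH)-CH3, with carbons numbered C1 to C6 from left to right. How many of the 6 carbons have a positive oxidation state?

Tallying each carbon's bonds:
C1: 1C, 1H, 1O, 1Cl → 0 − 1 + 1 + 1 = +1
C2: 2C, 2O → 0 + 2 = +2
C3: 2C, 2O → 0 + 2 = +2
C4: 3C, 1H → 0 − 1 = -1
C5: 3C, 1O → 0 + 1 = +1
C6: 1C, 3H → 0 − 3 = -3
4 carbons (C1, C2, C3, C5) meet the condition.

4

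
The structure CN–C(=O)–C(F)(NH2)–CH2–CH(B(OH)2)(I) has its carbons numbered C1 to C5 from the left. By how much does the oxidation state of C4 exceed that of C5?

C4: 2C, 2H → 0 − 2 = -2
C5: 1C, 1H, 1I, 1B → 0 − 1 + 1 − 1 = -1
Difference: -2 − (-1) = -1.

-1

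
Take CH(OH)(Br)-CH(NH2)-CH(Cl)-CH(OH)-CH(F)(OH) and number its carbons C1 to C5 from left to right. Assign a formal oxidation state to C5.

+1

Assign +1 per bond to O/N/halogen, −1 per bond to H or an electropositive element, and 0 per bond to carbon.
C5 has one bond to C (0), one bond to F (+1), one bond to O (+1), one bond to H (-1).
Oxidation state = 0 + 1 + 1 − 1 = +1.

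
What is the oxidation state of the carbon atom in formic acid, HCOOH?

+2

The carbon has one bond to H (-1), a double bond to O (2×+1 = +2), one bond to O (+1).
Oxidation state = -1 + 2 + 1 = +2.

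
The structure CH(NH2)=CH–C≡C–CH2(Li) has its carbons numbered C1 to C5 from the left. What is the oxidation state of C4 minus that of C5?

+3

C4: 4C → 0 = 0
C5: 1C, 2H, 1Li → 0 − 2 − 1 = -3
Difference: 0 − (-3) = +3.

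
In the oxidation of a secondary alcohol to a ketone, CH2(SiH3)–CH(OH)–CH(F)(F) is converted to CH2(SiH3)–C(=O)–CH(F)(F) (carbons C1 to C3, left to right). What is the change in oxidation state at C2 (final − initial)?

+2

Before: C2 has 2 bonds to C, 1 bond to H, 1 bond to O → oxidation state 0.
After: C2 has 2 bonds to C, 2 bonds to O → oxidation state +2.
Δ = +2 − (0) = +2, so this is an oxidation at C2.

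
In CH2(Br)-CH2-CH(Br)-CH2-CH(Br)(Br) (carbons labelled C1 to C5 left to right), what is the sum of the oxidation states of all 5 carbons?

Each bond to a more electronegative atom (O, N, halogen) counts +1, each bond to a less electronegative atom (H, metal, B, Si) counts −1, and each C–C bond counts 0. Tallying each carbon:
C1: 1C, 2H, 1Br → 0 − 2 + 1 = -1
C2: 2C, 2H → 0 − 2 = -2
C3: 2C, 1H, 1Br → 0 − 1 + 1 = 0
C4: 2C, 2H → 0 − 2 = -2
C5: 1C, 1H, 2Br → 0 − 1 + 2 = +1
Sum = -1 − 2 + 0 − 2 + 1 = -4.

-4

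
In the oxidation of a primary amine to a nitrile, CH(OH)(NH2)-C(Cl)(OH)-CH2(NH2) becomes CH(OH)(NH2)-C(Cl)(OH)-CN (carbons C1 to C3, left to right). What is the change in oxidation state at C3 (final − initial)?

Before: C3 has 1 bond to C, 2 bonds to H, 1 bond to N → oxidation state -1.
After: C3 has 1 bond to C, 3 bonds to N → oxidation state +3.
Δ = +3 − (-1) = +4, so this is an oxidation at C3.

+4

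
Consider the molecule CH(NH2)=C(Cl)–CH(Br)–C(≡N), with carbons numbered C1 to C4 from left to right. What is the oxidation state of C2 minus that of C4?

-2

C2: 3C, 1Cl → 0 + 1 = +1
C4: 1C, 3N → 0 + 3 = +3
Difference: +1 − (+3) = -2.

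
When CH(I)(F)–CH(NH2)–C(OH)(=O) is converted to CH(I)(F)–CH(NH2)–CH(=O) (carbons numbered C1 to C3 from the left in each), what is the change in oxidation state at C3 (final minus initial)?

Before: C3 has 1 bond to C, 3 bonds to O → oxidation state +3.
After: C3 has 1 bond to C, 1 bond to H, 2 bonds to O → oxidation state +1.
Δ = +1 − (+3) = -2, so this is a reduction at C3.

-2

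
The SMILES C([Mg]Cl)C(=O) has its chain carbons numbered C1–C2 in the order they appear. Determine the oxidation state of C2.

Each bond to a more electronegative atom (O, N, halogen) counts +1, each bond to a less electronegative atom (H, metal, B, Si) counts −1, and each C–C bond counts 0.
C2 has one bond to C (0), a double bond to O (2×+1 = +2), one bond to H (-1).
Oxidation state = 0 + 2 − 1 = +1.

+1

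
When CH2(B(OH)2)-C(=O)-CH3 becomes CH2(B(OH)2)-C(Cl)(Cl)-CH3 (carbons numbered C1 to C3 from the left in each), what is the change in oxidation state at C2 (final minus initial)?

Before: C2 has 2 bonds to C, 2 bonds to O → oxidation state +2.
After: C2 has 2 bonds to C, 2 bonds to Cl → oxidation state +2.
Δ = +2 − (+2) = 0, so no net redox change at C2.

0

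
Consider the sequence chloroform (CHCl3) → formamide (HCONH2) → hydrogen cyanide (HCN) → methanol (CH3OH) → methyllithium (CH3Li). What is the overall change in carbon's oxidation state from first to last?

-6

Carbon oxidation states along the series — chloroform: +2, formamide: +2, hydrogen cyanide: +2, methanol: -2, methyllithium: -4.
Net change = -4 − (+2) = -6.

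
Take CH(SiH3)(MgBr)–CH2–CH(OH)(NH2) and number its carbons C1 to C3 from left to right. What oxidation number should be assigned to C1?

Each bond to a more electronegative atom (O, N, halogen) counts +1, each bond to a less electronegative atom (H, metal, B, Si) counts −1, and each C–C bond counts 0.
C1 has one bond to C (0), one bond to H (-1), one bond to Si (-1), one bond to Mg (-1).
Oxidation state = 0 − 1 − 1 − 1 = -3.

-3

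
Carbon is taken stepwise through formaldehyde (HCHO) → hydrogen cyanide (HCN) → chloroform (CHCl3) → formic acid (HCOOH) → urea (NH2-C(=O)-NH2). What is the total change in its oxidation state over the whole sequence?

Carbon oxidation states along the series — formaldehyde: 0, hydrogen cyanide: +2, chloroform: +2, formic acid: +2, urea: +4.
Net change = +4 − (0) = +4.

+4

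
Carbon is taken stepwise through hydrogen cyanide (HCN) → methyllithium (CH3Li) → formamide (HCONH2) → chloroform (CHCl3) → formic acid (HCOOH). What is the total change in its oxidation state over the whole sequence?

0

Carbon oxidation states along the series — hydrogen cyanide: +2, methyllithium: -4, formamide: +2, chloroform: +2, formic acid: +2.
Net change = +2 − (+2) = 0.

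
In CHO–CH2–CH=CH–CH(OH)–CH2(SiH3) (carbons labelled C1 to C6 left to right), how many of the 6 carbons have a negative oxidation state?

Assign +1 per bond to O/N/halogen, −1 per bond to H or an electropositive element, and 0 per bond to carbon. Tallying each carbon:
C1: 1C, 1H, 2O → 0 − 1 + 2 = +1
C2: 2C, 2H → 0 − 2 = -2
C3: 3C, 1H → 0 − 1 = -1
C4: 3C, 1H → 0 − 1 = -1
C5: 2C, 1H, 1O → 0 − 1 + 1 = 0
C6: 1C, 2H, 1Si → 0 − 2 − 1 = -3
4 carbons (C2, C3, C4, C6) meet the condition.

4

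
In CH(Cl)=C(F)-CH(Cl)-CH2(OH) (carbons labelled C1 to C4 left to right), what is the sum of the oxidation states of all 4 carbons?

0

Assign +1 per bond to O/N/halogen, −1 per bond to H or an electropositive element, and 0 per bond to carbon. Tallying each carbon:
C1: 2C, 1H, 1Cl → 0 − 1 + 1 = 0
C2: 3C, 1F → 0 + 1 = +1
C3: 2C, 1H, 1Cl → 0 − 1 + 1 = 0
C4: 1C, 2H, 1O → 0 − 2 + 1 = -1
Sum = 0 + 1 + 0 − 1 = 0.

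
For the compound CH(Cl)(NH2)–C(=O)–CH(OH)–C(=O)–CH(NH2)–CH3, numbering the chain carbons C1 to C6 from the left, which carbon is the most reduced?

C6

Tallying each carbon's bonds:
C1: 1C, 1H, 1N, 1Cl → 0 − 1 + 1 + 1 = +1
C2: 2C, 2O → 0 + 2 = +2
C3: 2C, 1H, 1O → 0 − 1 + 1 = 0
C4: 2C, 2O → 0 + 2 = +2
C5: 2C, 1H, 1N → 0 − 1 + 1 = 0
C6: 1C, 3H → 0 − 3 = -3
The most reduced carbon is C6 at -3.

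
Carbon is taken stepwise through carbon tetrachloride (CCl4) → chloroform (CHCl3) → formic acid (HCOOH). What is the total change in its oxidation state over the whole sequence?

-2

Carbon oxidation states along the series — carbon tetrachloride: +4, chloroform: +2, formic acid: +2.
Net change = +2 − (+4) = -2.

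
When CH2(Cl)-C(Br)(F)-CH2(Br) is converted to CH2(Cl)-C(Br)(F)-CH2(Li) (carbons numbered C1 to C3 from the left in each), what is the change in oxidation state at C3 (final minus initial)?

Before: C3 has 1 bond to C, 2 bonds to H, 1 bond to Br → oxidation state -1.
After: C3 has 1 bond to C, 2 bonds to H, 1 bond to Li → oxidation state -3.
Δ = -3 − (-1) = -2, so this is a reduction at C3.

-2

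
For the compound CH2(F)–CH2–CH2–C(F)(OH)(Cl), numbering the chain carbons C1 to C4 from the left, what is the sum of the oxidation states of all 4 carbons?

-2

Tallying each carbon's bonds:
C1: 1C, 2H, 1F → 0 − 2 + 1 = -1
C2: 2C, 2H → 0 − 2 = -2
C3: 2C, 2H → 0 − 2 = -2
C4: 1C, 1O, 1F, 1Cl → 0 + 1 + 1 + 1 = +3
Sum = -1 − 2 − 2 + 3 = -2.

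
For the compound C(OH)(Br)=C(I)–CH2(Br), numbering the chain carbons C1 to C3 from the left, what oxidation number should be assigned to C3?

-1

Assign +1 per bond to O/N/halogen, −1 per bond to H or an electropositive element, and 0 per bond to carbon.
C3 has one bond to C (0), one bond to Br (+1), one bond to H (-1), one bond to H (-1).
Oxidation state = 0 + 1 − 1 − 1 = -1.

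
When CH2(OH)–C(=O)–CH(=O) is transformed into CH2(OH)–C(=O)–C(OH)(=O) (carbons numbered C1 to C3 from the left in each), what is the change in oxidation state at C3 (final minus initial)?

+2

Before: C3 has 1 bond to C, 1 bond to H, 2 bonds to O → oxidation state +1.
After: C3 has 1 bond to C, 3 bonds to O → oxidation state +3.
Δ = +3 − (+1) = +2, so this is an oxidation at C3.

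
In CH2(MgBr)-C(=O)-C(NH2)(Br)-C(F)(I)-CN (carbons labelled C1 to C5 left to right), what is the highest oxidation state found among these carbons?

Bonds to more-electronegative neighbours contribute +1 each, bonds to H or metals contribute −1 each, and C–C bonds contribute 0. Tallying each carbon:
C1: 1C, 2H, 1Mg → 0 − 2 − 1 = -3
C2: 2C, 2O → 0 + 2 = +2
C3: 2C, 1N, 1Br → 0 + 1 + 1 = +2
C4: 2C, 1F, 1I → 0 + 1 + 1 = +2
C5: 1C, 3N → 0 + 3 = +3
The highest value is +3.

+3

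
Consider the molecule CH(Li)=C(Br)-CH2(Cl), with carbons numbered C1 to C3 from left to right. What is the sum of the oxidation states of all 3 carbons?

Count +1 for every bond to an atom more electronegative than carbon and −1 for every bond to one less electronegative; C–C bonds are 0. Tallying each carbon:
C1: 2C, 1H, 1Li → 0 − 1 − 1 = -2
C2: 3C, 1Br → 0 + 1 = +1
C3: 1C, 2H, 1Cl → 0 − 2 + 1 = -1
Sum = -2 + 1 − 1 = -2.

-2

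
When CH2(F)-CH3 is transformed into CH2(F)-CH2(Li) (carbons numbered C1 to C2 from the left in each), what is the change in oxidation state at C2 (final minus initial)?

0

Before: C2 has 1 bond to C, 3 bonds to H → oxidation state -3.
After: C2 has 1 bond to C, 2 bonds to H, 1 bond to Li → oxidation state -3.
Δ = -3 − (-3) = 0, so no net redox change at C2.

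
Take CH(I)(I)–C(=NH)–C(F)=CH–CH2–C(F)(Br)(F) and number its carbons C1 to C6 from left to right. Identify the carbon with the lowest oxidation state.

Tallying each carbon's bonds:
C1: 1C, 1H, 2I → 0 − 1 + 2 = +1
C2: 2C, 2N → 0 + 2 = +2
C3: 3C, 1F → 0 + 1 = +1
C4: 3C, 1H → 0 − 1 = -1
C5: 2C, 2H → 0 − 2 = -2
C6: 1C, 2F, 1Br → 0 + 2 + 1 = +3
The most reduced carbon is C5 at -2.

C5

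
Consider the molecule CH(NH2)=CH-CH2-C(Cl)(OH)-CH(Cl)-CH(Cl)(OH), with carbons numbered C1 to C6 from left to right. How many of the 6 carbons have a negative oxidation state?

2

Each bond to a more electronegative atom (O, N, halogen) counts +1, each bond to a less electronegative atom (H, metal, B, Si) counts −1, and each C–C bond counts 0. Tallying each carbon:
C1: 2C, 1H, 1N → 0 − 1 + 1 = 0
C2: 3C, 1H → 0 − 1 = -1
C3: 2C, 2H → 0 − 2 = -2
C4: 2C, 1O, 1Cl → 0 + 1 + 1 = +2
C5: 2C, 1H, 1Cl → 0 − 1 + 1 = 0
C6: 1C, 1H, 1O, 1Cl → 0 − 1 + 1 + 1 = +1
2 carbons (C2, C3) meet the condition.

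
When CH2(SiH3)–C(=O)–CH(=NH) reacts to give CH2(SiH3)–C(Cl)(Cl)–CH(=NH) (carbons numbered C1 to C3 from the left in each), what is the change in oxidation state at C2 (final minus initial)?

0

Before: C2 has 2 bonds to C, 2 bonds to O → oxidation state +2.
After: C2 has 2 bonds to C, 2 bonds to Cl → oxidation state +2.
Δ = +2 − (+2) = 0, so no net redox change at C2.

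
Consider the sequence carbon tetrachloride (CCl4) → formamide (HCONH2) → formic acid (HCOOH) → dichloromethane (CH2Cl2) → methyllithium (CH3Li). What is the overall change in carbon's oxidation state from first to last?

-8

Carbon oxidation states along the series — carbon tetrachloride: +4, formamide: +2, formic acid: +2, dichloromethane: 0, methyllithium: -4.
Net change = -4 − (+4) = -8.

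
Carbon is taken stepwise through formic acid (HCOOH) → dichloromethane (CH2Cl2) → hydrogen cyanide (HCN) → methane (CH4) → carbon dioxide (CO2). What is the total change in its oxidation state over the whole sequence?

+2

Carbon oxidation states along the series — formic acid: +2, dichloromethane: 0, hydrogen cyanide: +2, methane: -4, carbon dioxide: +4.
Net change = +4 − (+2) = +2.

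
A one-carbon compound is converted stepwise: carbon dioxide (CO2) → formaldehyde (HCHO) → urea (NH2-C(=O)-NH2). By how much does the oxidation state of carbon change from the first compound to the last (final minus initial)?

Carbon oxidation states along the series — carbon dioxide: +4, formaldehyde: 0, urea: +4.
Net change = +4 − (+4) = 0.

0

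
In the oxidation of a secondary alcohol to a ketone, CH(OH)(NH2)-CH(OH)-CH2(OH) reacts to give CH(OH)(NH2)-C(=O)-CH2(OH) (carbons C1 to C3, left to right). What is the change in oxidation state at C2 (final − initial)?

Before: C2 has 2 bonds to C, 1 bond to H, 1 bond to O → oxidation state 0.
After: C2 has 2 bonds to C, 2 bonds to O → oxidation state +2.
Δ = +2 − (0) = +2, so this is an oxidation at C2.

+2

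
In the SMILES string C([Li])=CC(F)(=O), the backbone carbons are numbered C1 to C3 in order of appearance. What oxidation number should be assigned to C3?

+3

C3 has one bond to C (0), one bond to F (+1), a double bond to O (2×+1 = +2).
Oxidation state = 0 + 1 + 2 = +3.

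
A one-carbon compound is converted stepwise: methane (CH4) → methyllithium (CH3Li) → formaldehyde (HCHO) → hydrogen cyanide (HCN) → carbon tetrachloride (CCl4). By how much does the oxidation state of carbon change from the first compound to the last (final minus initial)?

+8

Carbon oxidation states along the series — methane: -4, methyllithium: -4, formaldehyde: 0, hydrogen cyanide: +2, carbon tetrachloride: +4.
Net change = +4 − (-4) = +8.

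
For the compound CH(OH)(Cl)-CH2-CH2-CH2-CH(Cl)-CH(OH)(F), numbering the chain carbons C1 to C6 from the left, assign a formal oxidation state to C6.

+1

Assign +1 per bond to O/N/halogen, −1 per bond to H or an electropositive element, and 0 per bond to carbon.
C6 has one bond to C (0), one bond to O (+1), one bond to H (-1), one bond to F (+1).
Oxidation state = 0 + 1 − 1 + 1 = +1.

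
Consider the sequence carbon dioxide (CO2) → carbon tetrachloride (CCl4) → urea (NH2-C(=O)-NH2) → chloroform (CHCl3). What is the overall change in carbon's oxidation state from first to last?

Carbon oxidation states along the series — carbon dioxide: +4, carbon tetrachloride: +4, urea: +4, chloroform: +2.
Net change = +2 − (+4) = -2.

-2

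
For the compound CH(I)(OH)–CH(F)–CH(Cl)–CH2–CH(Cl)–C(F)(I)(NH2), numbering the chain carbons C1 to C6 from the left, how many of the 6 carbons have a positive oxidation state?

Bonds to more-electronegative neighbours contribute +1 each, bonds to H or metals contribute −1 each, and C–C bonds contribute 0. Tallying each carbon:
C1: 1C, 1H, 1O, 1I → 0 − 1 + 1 + 1 = +1
C2: 2C, 1H, 1F → 0 − 1 + 1 = 0
C3: 2C, 1H, 1Cl → 0 − 1 + 1 = 0
C4: 2C, 2H → 0 − 2 = -2
C5: 2C, 1H, 1Cl → 0 − 1 + 1 = 0
C6: 1C, 1N, 1F, 1I → 0 + 1 + 1 + 1 = +3
2 carbons (C1, C6) meet the condition.

2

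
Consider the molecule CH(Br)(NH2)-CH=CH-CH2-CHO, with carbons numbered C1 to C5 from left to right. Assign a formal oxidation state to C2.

-1

C2 has one bond to C (0), a double bond to C (2×0 = 0), one bond to H (-1).
Oxidation state = 0 + 0 − 1 = -1.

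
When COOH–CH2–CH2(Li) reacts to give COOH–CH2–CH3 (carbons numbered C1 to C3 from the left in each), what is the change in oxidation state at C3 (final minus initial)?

0

Before: C3 has 1 bond to C, 2 bonds to H, 1 bond to Li → oxidation state -3.
After: C3 has 1 bond to C, 3 bonds to H → oxidation state -3.
Δ = -3 − (-3) = 0, so no net redox change at C3.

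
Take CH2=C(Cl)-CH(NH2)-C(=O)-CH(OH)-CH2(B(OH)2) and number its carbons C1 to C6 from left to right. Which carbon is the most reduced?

C6

Tallying each carbon's bonds:
C1: 2C, 2H → 0 − 2 = -2
C2: 3C, 1Cl → 0 + 1 = +1
C3: 2C, 1H, 1N → 0 − 1 + 1 = 0
C4: 2C, 2O → 0 + 2 = +2
C5: 2C, 1H, 1O → 0 − 1 + 1 = 0
C6: 1C, 2H, 1B → 0 − 2 − 1 = -3
The most reduced carbon is C6 at -3.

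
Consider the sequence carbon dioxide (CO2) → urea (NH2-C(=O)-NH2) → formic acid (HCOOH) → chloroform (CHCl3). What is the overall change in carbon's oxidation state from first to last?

Carbon oxidation states along the series — carbon dioxide: +4, urea: +4, formic acid: +2, chloroform: +2.
Net change = +2 − (+4) = -2.

-2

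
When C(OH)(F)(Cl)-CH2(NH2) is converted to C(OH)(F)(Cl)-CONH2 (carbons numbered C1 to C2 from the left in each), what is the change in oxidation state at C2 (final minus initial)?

Before: C2 has 1 bond to C, 2 bonds to H, 1 bond to N → oxidation state -1.
After: C2 has 1 bond to C, 2 bonds to O, 1 bond to N → oxidation state +3.
Δ = +3 − (-1) = +4, so this is an oxidation at C2.

+4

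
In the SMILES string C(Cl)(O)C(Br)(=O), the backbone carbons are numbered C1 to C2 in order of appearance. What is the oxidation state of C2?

Count +1 for every bond to an atom more electronegative than carbon and −1 for every bond to one less electronegative; C–C bonds are 0.
C2 has one bond to C (0), one bond to Br (+1), a double bond to O (2×+1 = +2).
Oxidation state = 0 + 1 + 2 = +3.

+3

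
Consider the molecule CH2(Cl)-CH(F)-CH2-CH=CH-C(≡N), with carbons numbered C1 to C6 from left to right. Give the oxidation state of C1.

Bonds to more-electronegative neighbours contribute +1 each, bonds to H or metals contribute −1 each, and C–C bonds contribute 0.
C1 has one bond to C (0), one bond to H (-1), one bond to H (-1), one bond to Cl (+1).
Oxidation state = 0 − 1 − 1 + 1 = -1.

-1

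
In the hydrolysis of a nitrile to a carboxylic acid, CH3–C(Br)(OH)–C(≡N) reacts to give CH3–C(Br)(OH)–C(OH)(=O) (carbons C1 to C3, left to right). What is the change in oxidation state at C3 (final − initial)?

Before: C3 has 1 bond to C, 3 bonds to N → oxidation state +3.
After: C3 has 1 bond to C, 3 bonds to O → oxidation state +3.
Δ = +3 − (+3) = 0, so no net redox change at C3.

0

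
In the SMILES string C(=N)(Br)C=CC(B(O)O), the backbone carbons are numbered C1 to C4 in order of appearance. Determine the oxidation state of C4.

C4 has one bond to C (0), one bond to B (-1), one bond to H (-1), one bond to H (-1).
Oxidation state = 0 − 1 − 1 − 1 = -3.

-3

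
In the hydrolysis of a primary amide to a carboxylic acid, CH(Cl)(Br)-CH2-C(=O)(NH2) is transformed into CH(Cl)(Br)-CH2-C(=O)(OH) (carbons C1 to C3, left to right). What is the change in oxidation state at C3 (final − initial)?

0

Before: C3 has 1 bond to C, 2 bonds to O, 1 bond to N → oxidation state +3.
After: C3 has 1 bond to C, 3 bonds to O → oxidation state +3.
Δ = +3 − (+3) = 0, so no net redox change at C3.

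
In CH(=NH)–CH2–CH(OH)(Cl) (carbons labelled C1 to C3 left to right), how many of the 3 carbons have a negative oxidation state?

1

Count +1 for every bond to an atom more electronegative than carbon and −1 for every bond to one less electronegative; C–C bonds are 0. Tallying each carbon:
C1: 1C, 1H, 2N → 0 − 1 + 2 = +1
C2: 2C, 2H → 0 − 2 = -2
C3: 1C, 1H, 1O, 1Cl → 0 − 1 + 1 + 1 = +1
1 carbon (C2) meets the condition.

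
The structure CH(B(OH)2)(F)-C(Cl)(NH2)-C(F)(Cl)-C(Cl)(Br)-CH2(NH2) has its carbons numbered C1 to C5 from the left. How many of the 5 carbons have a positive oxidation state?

Tallying each carbon's bonds:
C1: 1C, 1H, 1F, 1B → 0 − 1 + 1 − 1 = -1
C2: 2C, 1N, 1Cl → 0 + 1 + 1 = +2
C3: 2C, 1F, 1Cl → 0 + 1 + 1 = +2
C4: 2C, 1Cl, 1Br → 0 + 1 + 1 = +2
C5: 1C, 2H, 1N → 0 − 2 + 1 = -1
3 carbons (C2, C3, C4) meet the condition.

3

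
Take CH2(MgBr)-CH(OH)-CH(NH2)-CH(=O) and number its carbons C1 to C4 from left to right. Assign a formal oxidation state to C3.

C3 has one bond to C (0), one bond to C (0), one bond to N (+1), one bond to H (-1).
Oxidation state = 0 + 0 + 1 − 1 = 0.

0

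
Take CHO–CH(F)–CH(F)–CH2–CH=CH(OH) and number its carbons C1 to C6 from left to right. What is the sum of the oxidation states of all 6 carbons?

Bonds to more-electronegative neighbours contribute +1 each, bonds to H or metals contribute −1 each, and C–C bonds contribute 0. Tallying each carbon:
C1: 1C, 1H, 2O → 0 − 1 + 2 = +1
C2: 2C, 1H, 1F → 0 − 1 + 1 = 0
C3: 2C, 1H, 1F → 0 − 1 + 1 = 0
C4: 2C, 2H → 0 − 2 = -2
C5: 3C, 1H → 0 − 1 = -1
C6: 2C, 1H, 1O → 0 − 1 + 1 = 0
Sum = +1 + 0 + 0 − 2 − 1 + 0 = -2.

-2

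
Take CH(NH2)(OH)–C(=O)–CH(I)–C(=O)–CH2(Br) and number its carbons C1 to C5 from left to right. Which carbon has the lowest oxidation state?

Tallying each carbon's bonds:
C1: 1C, 1H, 1O, 1N → 0 − 1 + 1 + 1 = +1
C2: 2C, 2O → 0 + 2 = +2
C3: 2C, 1H, 1I → 0 − 1 + 1 = 0
C4: 2C, 2O → 0 + 2 = +2
C5: 1C, 2H, 1Br → 0 − 2 + 1 = -1
The most reduced carbon is C5 at -1.

C5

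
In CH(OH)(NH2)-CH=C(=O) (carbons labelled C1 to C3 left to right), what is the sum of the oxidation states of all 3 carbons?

+2

Count +1 for every bond to an atom more electronegative than carbon and −1 for every bond to one less electronegative; C–C bonds are 0. Tallying each carbon:
C1: 1C, 1H, 1O, 1N → 0 − 1 + 1 + 1 = +1
C2: 3C, 1H → 0 − 1 = -1
C3: 2C, 2O → 0 + 2 = +2
Sum = +1 − 1 + 2 = +2.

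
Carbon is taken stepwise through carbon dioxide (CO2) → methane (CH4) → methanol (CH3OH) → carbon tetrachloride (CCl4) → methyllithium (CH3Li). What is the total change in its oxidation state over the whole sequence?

Carbon oxidation states along the series — carbon dioxide: +4, methane: -4, methanol: -2, carbon tetrachloride: +4, methyllithium: -4.
Net change = -4 − (+4) = -8.

-8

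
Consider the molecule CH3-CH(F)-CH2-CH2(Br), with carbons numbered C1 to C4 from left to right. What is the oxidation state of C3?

-2

Assign +1 per bond to O/N/halogen, −1 per bond to H or an electropositive element, and 0 per bond to carbon.
C3 has one bond to C (0), one bond to C (0), one bond to H (-1), one bond to H (-1).
Oxidation state = 0 + 0 − 1 − 1 = -2.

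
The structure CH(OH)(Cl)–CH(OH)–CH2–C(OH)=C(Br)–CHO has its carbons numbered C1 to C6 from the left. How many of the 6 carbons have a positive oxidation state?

Tallying each carbon's bonds:
C1: 1C, 1H, 1O, 1Cl → 0 − 1 + 1 + 1 = +1
C2: 2C, 1H, 1O → 0 − 1 + 1 = 0
C3: 2C, 2H → 0 − 2 = -2
C4: 3C, 1O → 0 + 1 = +1
C5: 3C, 1Br → 0 + 1 = +1
C6: 1C, 1H, 2O → 0 − 1 + 2 = +1
4 carbons (C1, C4, C5, C6) meet the condition.

4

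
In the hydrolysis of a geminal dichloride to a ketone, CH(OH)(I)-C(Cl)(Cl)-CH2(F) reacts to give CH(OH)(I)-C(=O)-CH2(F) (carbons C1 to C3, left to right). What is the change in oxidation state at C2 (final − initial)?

Before: C2 has 2 bonds to C, 2 bonds to Cl → oxidation state +2.
After: C2 has 2 bonds to C, 2 bonds to O → oxidation state +2.
Δ = +2 − (+2) = 0, so no net redox change at C2.

0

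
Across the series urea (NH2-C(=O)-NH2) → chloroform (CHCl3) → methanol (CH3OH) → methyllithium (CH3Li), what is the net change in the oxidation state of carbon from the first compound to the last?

-8

Carbon oxidation states along the series — urea: +4, chloroform: +2, methanol: -2, methyllithium: -4.
Net change = -4 − (+4) = -8.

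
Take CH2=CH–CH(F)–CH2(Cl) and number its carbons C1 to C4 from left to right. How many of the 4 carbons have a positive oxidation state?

0

Each bond to a more electronegative atom (O, N, halogen) counts +1, each bond to a less electronegative atom (H, metal, B, Si) counts −1, and each C–C bond counts 0. Tallying each carbon:
C1: 2C, 2H → 0 − 2 = -2
C2: 3C, 1H → 0 − 1 = -1
C3: 2C, 1H, 1F → 0 − 1 + 1 = 0
C4: 1C, 2H, 1Cl → 0 − 2 + 1 = -1
0 carbons meet the condition.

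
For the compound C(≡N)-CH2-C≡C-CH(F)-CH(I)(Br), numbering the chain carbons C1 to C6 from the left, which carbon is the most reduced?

C2

Tallying each carbon's bonds:
C1: 1C, 3N → 0 + 3 = +3
C2: 2C, 2H → 0 − 2 = -2
C3: 4C → 0 = 0
C4: 4C → 0 = 0
C5: 2C, 1H, 1F → 0 − 1 + 1 = 0
C6: 1C, 1H, 1Br, 1I → 0 − 1 + 1 + 1 = +1
The most reduced carbon is C2 at -2.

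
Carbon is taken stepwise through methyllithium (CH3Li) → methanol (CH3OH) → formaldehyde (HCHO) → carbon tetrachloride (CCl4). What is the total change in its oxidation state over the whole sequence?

Carbon oxidation states along the series — methyllithium: -4, methanol: -2, formaldehyde: 0, carbon tetrachloride: +4.
Net change = +4 − (-4) = +8.

+8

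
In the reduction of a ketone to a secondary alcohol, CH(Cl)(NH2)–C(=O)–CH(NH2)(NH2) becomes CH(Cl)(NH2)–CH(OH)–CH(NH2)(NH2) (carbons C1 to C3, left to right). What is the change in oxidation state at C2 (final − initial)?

Before: C2 has 2 bonds to C, 2 bonds to O → oxidation state +2.
After: C2 has 2 bonds to C, 1 bond to H, 1 bond to O → oxidation state 0.
Δ = 0 − (+2) = -2, so this is a reduction at C2.

-2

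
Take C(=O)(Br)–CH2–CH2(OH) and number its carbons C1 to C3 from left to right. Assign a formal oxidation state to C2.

-2

C2 has one bond to C (0), one bond to C (0), one bond to H (-1), one bond to H (-1).
Oxidation state = 0 + 0 − 1 − 1 = -2.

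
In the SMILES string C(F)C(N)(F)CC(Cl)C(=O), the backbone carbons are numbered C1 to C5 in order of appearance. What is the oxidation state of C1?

-1

Assign +1 per bond to O/N/halogen, −1 per bond to H or an electropositive element, and 0 per bond to carbon.
C1 has one bond to C (0), one bond to F (+1), one bond to H (-1), one bond to H (-1).
Oxidation state = 0 + 1 − 1 − 1 = -1.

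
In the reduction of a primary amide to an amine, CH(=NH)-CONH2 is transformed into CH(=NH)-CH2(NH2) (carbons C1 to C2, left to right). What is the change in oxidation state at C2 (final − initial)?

Before: C2 has 1 bond to C, 2 bonds to O, 1 bond to N → oxidation state +3.
After: C2 has 1 bond to C, 2 bonds to H, 1 bond to N → oxidation state -1.
Δ = -1 − (+3) = -4, so this is a reduction at C2.

-4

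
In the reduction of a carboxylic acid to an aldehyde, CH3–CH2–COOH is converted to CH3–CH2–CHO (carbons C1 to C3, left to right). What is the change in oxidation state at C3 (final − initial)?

-2

Before: C3 has 1 bond to C, 3 bonds to O → oxidation state +3.
After: C3 has 1 bond to C, 1 bond to H, 2 bonds to O → oxidation state +1.
Δ = +1 − (+3) = -2, so this is a reduction at C3.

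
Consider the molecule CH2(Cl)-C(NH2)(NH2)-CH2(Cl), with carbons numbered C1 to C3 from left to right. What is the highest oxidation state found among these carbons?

Tallying each carbon's bonds:
C1: 1C, 2H, 1Cl → 0 − 2 + 1 = -1
C2: 2C, 2N → 0 + 2 = +2
C3: 1C, 2H, 1Cl → 0 − 2 + 1 = -1
The highest value is +2.

+2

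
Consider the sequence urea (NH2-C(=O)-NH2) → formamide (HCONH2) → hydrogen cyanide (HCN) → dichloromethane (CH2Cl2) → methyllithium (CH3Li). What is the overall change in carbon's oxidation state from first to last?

-8

Carbon oxidation states along the series — urea: +4, formamide: +2, hydrogen cyanide: +2, dichloromethane: 0, methyllithium: -4.
Net change = -4 − (+4) = -8.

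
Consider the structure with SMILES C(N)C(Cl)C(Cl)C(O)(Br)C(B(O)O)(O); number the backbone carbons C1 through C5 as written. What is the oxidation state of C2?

Assign +1 per bond to O/N/halogen, −1 per bond to H or an electropositive element, and 0 per bond to carbon.
C2 has one bond to C (0), one bond to C (0), one bond to H (-1), one bond to Cl (+1).
Oxidation state = 0 + 0 − 1 + 1 = 0.

0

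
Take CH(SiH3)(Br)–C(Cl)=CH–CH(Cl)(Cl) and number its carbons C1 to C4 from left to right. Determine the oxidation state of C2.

C2 has one bond to C (0), a double bond to C (2×0 = 0), one bond to Cl (+1).
Oxidation state = 0 + 0 + 1 = +1.

+1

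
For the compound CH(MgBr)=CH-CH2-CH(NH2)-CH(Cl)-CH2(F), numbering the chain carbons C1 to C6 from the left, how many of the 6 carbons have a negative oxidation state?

4

Bonds to more-electronegative neighbours contribute +1 each, bonds to H or metals contribute −1 each, and C–C bonds contribute 0. Tallying each carbon:
C1: 2C, 1H, 1Mg → 0 − 1 − 1 = -2
C2: 3C, 1H → 0 − 1 = -1
C3: 2C, 2H → 0 − 2 = -2
C4: 2C, 1H, 1N → 0 − 1 + 1 = 0
C5: 2C, 1H, 1Cl → 0 − 1 + 1 = 0
C6: 1C, 2H, 1F → 0 − 2 + 1 = -1
4 carbons (C1, C2, C3, C6) meet the condition.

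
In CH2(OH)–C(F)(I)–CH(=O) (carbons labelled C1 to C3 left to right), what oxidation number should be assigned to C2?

C2 has one bond to C (0), one bond to C (0), one bond to F (+1), one bond to I (+1).
Oxidation state = 0 + 0 + 1 + 1 = +2.

+2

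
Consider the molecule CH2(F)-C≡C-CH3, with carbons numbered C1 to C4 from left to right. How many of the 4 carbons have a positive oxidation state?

Tallying each carbon's bonds:
C1: 1C, 2H, 1F → 0 − 2 + 1 = -1
C2: 4C → 0 = 0
C3: 4C → 0 = 0
C4: 1C, 3H → 0 − 3 = -3
0 carbons meet the condition.

0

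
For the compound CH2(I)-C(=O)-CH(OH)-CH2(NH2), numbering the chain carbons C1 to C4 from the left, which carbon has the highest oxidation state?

C2

Tallying each carbon's bonds:
C1: 1C, 2H, 1I → 0 − 2 + 1 = -1
C2: 2C, 2O → 0 + 2 = +2
C3: 2C, 1H, 1O → 0 − 1 + 1 = 0
C4: 1C, 2H, 1N → 0 − 2 + 1 = -1
The most oxidised carbon is C2 at +2.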